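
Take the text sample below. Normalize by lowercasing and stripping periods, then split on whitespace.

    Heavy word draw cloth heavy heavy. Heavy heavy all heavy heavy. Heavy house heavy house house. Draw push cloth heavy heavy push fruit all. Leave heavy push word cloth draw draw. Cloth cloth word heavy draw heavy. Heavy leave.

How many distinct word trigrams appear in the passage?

34

39 tokens → 37 trigram windows in total.
Repeated trigrams (each contributes count−1 duplicates):
  heavy heavy heavy: 3
  cloth heavy heavy: 2
3 duplicate windows → 37 − 3 = 34 distinct.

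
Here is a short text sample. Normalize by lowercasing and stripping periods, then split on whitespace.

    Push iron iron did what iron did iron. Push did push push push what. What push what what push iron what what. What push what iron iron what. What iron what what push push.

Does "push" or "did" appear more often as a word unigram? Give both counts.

"push": 10 occurrences
"did": 3 occurrences

"push" (10 vs 3)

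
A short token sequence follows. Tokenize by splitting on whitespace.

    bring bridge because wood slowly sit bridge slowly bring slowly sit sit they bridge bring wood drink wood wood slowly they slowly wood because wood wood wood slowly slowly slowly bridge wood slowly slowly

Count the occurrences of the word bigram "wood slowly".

4

Scanning the 33 overlapping bigram windows for "wood slowly":
  position 4–5: wood slowly
  position 19–20: wood slowly
  position 27–28: wood slowly
  position 32–33: wood slowly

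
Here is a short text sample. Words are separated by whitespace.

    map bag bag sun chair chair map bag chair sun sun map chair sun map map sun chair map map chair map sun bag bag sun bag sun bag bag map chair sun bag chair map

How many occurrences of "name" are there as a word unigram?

0

Scanning the 36 tokens for "name":
  (none found)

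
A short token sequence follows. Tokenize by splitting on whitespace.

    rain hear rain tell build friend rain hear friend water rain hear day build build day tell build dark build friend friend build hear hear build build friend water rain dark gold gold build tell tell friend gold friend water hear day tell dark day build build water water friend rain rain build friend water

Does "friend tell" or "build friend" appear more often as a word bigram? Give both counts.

"build friend" (4 vs 0)

"friend tell": 0 occurrences
"build friend": 4 occurrences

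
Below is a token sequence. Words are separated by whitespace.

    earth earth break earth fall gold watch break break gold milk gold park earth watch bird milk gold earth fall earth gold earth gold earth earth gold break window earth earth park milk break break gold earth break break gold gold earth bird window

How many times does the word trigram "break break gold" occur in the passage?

3

Scanning the 42 overlapping trigram windows for "break break gold":
  position 8–10: break break gold
  position 34–36: break break gold
  position 38–40: break break gold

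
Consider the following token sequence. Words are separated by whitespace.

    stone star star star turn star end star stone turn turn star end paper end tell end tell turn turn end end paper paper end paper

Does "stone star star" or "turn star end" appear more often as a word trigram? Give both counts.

"turn star end" (2 vs 1)

"stone star star": 1 occurrence
"turn star end": 2 occurrences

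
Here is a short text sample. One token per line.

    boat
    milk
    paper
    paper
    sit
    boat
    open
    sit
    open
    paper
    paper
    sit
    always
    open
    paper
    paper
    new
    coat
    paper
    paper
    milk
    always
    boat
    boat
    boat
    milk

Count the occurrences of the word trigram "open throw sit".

Scanning the 24 overlapping trigram windows for "open throw sit":
  (none found)

0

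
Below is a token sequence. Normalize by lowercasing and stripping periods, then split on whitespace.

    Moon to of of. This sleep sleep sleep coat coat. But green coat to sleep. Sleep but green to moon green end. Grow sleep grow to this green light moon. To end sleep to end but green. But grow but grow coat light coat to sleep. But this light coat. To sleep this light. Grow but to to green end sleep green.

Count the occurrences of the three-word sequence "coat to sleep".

Scanning the 60 overlapping trigram windows for "coat to sleep":
  position 13–15: coat to sleep
  position 44–46: coat to sleep
  position 50–52: coat to sleep

3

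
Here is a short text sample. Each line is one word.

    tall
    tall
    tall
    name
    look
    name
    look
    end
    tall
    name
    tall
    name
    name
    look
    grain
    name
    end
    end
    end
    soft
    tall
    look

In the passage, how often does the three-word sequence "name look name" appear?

1

Scanning the 20 overlapping trigram windows for "name look name":
  position 4–6: name look name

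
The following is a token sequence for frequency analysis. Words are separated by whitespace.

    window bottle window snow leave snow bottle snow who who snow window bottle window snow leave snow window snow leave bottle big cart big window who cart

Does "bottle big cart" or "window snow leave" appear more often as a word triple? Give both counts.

"bottle big cart": 1 occurrence
"window snow leave": 3 occurrences

"window snow leave" (3 vs 1)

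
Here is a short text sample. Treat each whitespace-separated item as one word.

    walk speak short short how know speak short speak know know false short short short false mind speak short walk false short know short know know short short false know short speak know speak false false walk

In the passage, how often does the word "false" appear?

Scanning the 37 tokens for "false":
  position 12: false
  position 16: false
  position 21: false
  position 29: false
  position 35: false
  position 36: false

6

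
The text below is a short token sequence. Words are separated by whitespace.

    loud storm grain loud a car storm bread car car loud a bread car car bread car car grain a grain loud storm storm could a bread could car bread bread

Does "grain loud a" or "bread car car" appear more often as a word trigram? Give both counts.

"grain loud a": 1 occurrence
"bread car car": 3 occurrences

"bread car car" (3 vs 1)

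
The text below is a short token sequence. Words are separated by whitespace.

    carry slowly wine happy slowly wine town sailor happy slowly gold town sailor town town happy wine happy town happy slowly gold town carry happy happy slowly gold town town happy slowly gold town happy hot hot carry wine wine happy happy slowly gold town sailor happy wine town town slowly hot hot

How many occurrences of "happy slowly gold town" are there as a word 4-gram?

Scanning the 50 overlapping 4-gram windows for "happy slowly gold town":
  position 9–12: happy slowly gold town
  position 20–23: happy slowly gold town
  position 26–29: happy slowly gold town
  position 31–34: happy slowly gold town
  position 42–45: happy slowly gold town

5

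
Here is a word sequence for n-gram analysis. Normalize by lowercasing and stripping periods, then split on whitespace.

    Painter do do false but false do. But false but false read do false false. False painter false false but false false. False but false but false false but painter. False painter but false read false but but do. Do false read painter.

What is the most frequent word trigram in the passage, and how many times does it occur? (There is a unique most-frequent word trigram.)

"false but false", 5 times

Trigram frequencies (highest first):
  false but false: 5
  false false but: 3
  do do false: 2
  but false but: 2
  but false read: 2
  false false false: 2
  … (24 more, each ≤ 2)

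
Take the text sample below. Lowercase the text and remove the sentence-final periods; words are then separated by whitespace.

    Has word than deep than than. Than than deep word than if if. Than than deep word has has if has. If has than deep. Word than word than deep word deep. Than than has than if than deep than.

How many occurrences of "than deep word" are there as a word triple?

Scanning the 38 overlapping trigram windows for "than deep word":
  position 8–10: than deep word
  position 15–17: than deep word
  position 24–26: than deep word
  position 29–31: than deep word

4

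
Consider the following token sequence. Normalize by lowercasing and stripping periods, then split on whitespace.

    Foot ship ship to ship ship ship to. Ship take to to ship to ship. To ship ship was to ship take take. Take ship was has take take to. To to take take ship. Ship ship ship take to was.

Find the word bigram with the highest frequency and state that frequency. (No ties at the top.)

Bigram frequencies (highest first):
  ship ship: 7
  to ship: 6
  ship to: 4
  take take: 4
  ship take: 3
  take to: 3
  … (9 more, each ≤ 3)

"ship ship", 7 times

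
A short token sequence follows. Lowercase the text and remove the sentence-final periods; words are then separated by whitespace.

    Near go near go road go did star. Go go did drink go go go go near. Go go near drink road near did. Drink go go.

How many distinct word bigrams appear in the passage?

27 tokens → 26 bigram windows in total.
Repeated bigrams (each contributes count−1 duplicates):
  go go: 6
  go near: 3
  near go: 3
  did drink: 2
  drink go: 2
  go did: 2
12 duplicate windows → 26 − 12 = 14 distinct.

14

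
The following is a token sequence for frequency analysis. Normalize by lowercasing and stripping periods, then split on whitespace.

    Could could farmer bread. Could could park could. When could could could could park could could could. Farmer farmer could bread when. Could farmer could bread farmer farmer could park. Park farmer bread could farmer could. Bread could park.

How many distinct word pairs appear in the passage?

15

39 tokens → 38 bigram windows in total.
Repeated bigrams (each contributes count−1 duplicates):
  could could: 7
  could farmer: 4
  could park: 4
  farmer could: 4
  bread could: 3
  could bread: 3
  farmer bread: 2
  farmer farmer: 2
  … (2 more repeated)
23 duplicate windows → 38 − 23 = 15 distinct.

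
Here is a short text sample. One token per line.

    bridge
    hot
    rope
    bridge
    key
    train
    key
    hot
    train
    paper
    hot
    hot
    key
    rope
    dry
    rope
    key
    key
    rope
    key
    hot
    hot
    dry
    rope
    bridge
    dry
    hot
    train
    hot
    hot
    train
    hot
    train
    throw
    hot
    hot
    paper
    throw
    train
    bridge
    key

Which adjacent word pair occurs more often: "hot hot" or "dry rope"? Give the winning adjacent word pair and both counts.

"hot hot": 4 occurrences
"dry rope": 2 occurrences

"hot hot" (4 vs 2)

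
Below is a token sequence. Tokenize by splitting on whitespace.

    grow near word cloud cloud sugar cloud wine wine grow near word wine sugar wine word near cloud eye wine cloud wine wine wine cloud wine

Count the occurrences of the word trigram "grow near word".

Scanning the 24 overlapping trigram windows for "grow near word":
  position 1–3: grow near word
  position 10–12: grow near word

2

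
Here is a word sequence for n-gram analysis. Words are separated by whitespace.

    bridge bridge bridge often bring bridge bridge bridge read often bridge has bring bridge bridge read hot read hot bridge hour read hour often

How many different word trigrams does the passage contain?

19

24 tokens → 22 trigram windows in total.
Repeated trigrams (each contributes count−1 duplicates):
  bridge bridge bridge: 2
  bridge bridge read: 2
  bring bridge bridge: 2
3 duplicate windows → 22 − 3 = 19 distinct.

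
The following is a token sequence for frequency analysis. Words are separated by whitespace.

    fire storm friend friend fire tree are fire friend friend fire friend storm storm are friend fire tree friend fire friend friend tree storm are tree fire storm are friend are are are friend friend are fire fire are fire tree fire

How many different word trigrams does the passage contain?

42 tokens → 40 trigram windows in total.
Repeated trigrams (each contributes count−1 duplicates):
  fire friend friend: 2
  friend fire friend: 2
  friend fire tree: 2
  friend friend fire: 2
  storm are friend: 2
5 duplicate windows → 40 − 5 = 35 distinct.

35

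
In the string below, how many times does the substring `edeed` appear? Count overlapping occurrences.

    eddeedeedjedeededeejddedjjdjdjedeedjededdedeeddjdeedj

4

Sliding a length-5 window over the 53 characters (49 positions):
  position 5–9: edeed
  position 11–15: edeed
  position 31–35: edeed
  position 42–46: edeed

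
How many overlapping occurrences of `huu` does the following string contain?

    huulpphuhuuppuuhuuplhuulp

Sliding a length-3 window over the 25 characters (23 positions):
  position 1–3: huu
  position 9–11: huu
  position 16–18: huu
  position 21–23: huu

4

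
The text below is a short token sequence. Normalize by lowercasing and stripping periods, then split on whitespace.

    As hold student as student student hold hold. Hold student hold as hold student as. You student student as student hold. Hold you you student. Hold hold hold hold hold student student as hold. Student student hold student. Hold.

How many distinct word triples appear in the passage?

23

39 tokens → 37 trigram windows in total.
Repeated trigrams (each contributes count−1 duplicates):
  hold hold hold: 4
  as hold student: 3
  student hold hold: 3
  hold hold student: 2
  hold student as: 2
  hold student hold: 2
  hold student student: 2
  student as student: 2
  … (2 more repeated)
14 duplicate windows → 37 − 14 = 23 distinct.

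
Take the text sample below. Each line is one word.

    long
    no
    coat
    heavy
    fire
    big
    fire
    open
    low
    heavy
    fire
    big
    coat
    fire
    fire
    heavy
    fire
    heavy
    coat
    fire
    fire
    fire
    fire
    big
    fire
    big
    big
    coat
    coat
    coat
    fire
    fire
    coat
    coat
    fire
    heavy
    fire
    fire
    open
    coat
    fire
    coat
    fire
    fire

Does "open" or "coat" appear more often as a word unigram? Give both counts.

"coat" (10 vs 2)

"open": 2 occurrences
"coat": 10 occurrences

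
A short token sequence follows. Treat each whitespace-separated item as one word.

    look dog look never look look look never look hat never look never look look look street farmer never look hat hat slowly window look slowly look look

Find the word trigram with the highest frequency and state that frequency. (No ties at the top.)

"look never look", 3 times

Trigram frequencies (highest first):
  look never look: 3
  never look look: 2
  look look look: 2
  never look hat: 2
  look dog look: 1
  dog look never: 1
  … (15 more, each ≤ 1)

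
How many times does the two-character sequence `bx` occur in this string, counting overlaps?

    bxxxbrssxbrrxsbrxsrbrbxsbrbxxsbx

4

Sliding a length-2 window over the 32 characters (31 positions):
  position 1–2: bx
  position 22–23: bx
  position 27–28: bx
  position 31–32: bx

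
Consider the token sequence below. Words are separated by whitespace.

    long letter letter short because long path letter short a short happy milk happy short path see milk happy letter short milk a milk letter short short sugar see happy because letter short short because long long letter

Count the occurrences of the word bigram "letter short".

5

Scanning the 37 overlapping bigram windows for "letter short":
  position 3–4: letter short
  position 8–9: letter short
  position 20–21: letter short
  position 25–26: letter short
  position 32–33: letter short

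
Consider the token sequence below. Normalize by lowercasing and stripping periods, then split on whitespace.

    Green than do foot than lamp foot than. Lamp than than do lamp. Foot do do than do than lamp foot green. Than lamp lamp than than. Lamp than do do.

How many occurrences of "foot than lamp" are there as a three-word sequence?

2

Scanning the 29 overlapping trigram windows for "foot than lamp":
  position 4–6: foot than lamp
  position 7–9: foot than lamp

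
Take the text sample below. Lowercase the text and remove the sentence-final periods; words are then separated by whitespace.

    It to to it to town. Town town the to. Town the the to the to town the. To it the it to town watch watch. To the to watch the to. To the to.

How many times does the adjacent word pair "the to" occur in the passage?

Scanning the 34 overlapping bigram windows for "the to":
  position 9–10: the to
  position 13–14: the to
  position 15–16: the to
  position 18–19: the to
  position 28–29: the to
  position 31–32: the to
  position 34–35: the to

7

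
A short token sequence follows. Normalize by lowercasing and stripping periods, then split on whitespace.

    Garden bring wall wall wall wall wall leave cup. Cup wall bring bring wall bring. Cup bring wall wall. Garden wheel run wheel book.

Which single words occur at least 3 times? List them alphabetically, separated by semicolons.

Unigram counts meeting the condition (at least 3 times):
  bring: 5
  cup: 3
  wall: 9

bring; cup; wall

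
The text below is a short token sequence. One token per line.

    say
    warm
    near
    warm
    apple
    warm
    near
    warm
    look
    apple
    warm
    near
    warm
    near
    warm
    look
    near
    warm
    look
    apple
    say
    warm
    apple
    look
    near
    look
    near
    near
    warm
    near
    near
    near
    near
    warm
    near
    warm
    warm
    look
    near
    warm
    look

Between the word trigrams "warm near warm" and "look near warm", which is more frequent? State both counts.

"warm near warm": 5 occurrences
"look near warm": 2 occurrences

"warm near warm" (5 vs 2)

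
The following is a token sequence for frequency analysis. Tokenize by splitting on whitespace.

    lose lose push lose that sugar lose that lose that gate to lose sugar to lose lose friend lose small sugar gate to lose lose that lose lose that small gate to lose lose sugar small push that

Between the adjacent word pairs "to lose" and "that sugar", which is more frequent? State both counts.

"to lose": 4 occurrences
"that sugar": 1 occurrence

"to lose" (4 vs 1)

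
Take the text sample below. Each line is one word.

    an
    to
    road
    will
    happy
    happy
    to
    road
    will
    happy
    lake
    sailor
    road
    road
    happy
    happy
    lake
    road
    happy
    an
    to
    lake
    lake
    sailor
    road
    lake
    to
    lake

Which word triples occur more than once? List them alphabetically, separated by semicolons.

Trigram counts meeting the condition (more than once):
  lake sailor road: 2
  road will happy: 2
  to road will: 2

lake sailor road; road will happy; to road will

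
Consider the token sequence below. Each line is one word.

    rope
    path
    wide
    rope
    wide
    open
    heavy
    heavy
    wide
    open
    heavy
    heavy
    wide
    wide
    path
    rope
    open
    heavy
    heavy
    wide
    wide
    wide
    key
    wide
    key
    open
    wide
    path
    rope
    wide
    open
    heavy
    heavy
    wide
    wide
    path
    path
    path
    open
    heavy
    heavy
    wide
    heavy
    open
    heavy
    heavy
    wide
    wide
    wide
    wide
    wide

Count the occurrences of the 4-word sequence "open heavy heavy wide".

6

Scanning the 48 overlapping 4-gram windows for "open heavy heavy wide":
  position 6–9: open heavy heavy wide
  position 10–13: open heavy heavy wide
  position 17–20: open heavy heavy wide
  position 31–34: open heavy heavy wide
  position 39–42: open heavy heavy wide
  position 44–47: open heavy heavy wide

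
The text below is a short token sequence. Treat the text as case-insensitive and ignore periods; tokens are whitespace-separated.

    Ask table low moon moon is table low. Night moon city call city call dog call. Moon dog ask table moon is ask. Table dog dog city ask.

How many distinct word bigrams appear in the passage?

22

28 tokens → 27 bigram windows in total.
Repeated bigrams (each contributes count−1 duplicates):
  ask table: 3
  city call: 2
  moon is: 2
  table low: 2
5 duplicate windows → 27 − 5 = 22 distinct.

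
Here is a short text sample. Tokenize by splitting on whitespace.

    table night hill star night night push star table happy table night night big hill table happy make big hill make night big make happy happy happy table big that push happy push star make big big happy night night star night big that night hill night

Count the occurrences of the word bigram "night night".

Scanning the 46 overlapping bigram windows for "night night":
  position 5–6: night night
  position 12–13: night night
  position 39–40: night night

3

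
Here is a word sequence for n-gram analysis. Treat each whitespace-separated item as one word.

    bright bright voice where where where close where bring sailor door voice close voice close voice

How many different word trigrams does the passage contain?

16 tokens → 14 trigram windows in total.
Repeated trigrams (each contributes count−1 duplicates):
  voice close voice: 2
1 duplicate windows → 14 − 1 = 13 distinct.

13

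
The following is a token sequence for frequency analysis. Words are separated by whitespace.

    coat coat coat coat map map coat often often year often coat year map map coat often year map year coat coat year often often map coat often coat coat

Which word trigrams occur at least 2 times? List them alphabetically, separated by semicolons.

Trigram counts meeting the condition (at least 2 times):
  coat coat coat: 2
  map coat often: 3
  map map coat: 2

coat coat coat; map coat often; map map coat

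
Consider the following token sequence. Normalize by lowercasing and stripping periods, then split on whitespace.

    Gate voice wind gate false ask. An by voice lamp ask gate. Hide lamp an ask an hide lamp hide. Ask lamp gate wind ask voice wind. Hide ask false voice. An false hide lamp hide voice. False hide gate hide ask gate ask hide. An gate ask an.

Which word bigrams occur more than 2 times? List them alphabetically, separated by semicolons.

ask an; hide ask; hide lamp

Bigram counts meeting the condition (more than 2 times):
  ask an: 3
  hide ask: 3
  hide lamp: 3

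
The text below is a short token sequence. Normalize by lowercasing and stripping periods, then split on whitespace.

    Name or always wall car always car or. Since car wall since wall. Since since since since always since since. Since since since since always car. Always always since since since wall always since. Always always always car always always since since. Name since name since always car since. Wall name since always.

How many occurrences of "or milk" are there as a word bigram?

0

Scanning the 52 overlapping bigram windows for "or milk":
  (none found)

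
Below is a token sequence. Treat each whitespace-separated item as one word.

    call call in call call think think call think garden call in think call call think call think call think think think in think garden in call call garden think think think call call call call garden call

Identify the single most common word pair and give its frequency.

"call call", 7 times

Bigram frequencies (highest first):
  call call: 7
  call think: 5
  think think: 5
  think call: 5
  call in: 2
  in call: 2
  … (7 more, each ≤ 2)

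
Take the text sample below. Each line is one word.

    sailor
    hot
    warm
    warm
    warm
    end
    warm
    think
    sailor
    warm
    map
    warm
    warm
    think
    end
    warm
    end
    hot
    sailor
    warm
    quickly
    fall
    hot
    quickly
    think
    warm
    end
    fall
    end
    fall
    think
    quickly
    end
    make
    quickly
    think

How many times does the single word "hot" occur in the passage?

3

Scanning the 36 tokens for "hot":
  position 2: hot
  position 18: hot
  position 23: hot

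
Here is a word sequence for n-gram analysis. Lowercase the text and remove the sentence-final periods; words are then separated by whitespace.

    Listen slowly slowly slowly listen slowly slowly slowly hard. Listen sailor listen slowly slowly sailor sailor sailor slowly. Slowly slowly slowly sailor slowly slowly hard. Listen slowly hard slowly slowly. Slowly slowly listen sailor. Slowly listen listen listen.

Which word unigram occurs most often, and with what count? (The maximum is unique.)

"slowly", 20 times

Unigram frequencies (highest first):
  slowly: 20
  listen: 9
  sailor: 6
  hard: 3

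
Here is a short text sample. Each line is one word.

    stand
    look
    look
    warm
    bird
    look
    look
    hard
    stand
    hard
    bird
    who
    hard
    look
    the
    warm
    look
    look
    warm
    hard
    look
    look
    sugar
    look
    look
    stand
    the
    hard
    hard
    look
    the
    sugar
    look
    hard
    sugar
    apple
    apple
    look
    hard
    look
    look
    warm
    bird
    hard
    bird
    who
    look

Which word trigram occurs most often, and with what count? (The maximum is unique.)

Trigram frequencies (highest first):
  look look warm: 3
  look warm bird: 2
  hard bird who: 2
  hard look the: 2
  hard look look: 2
  stand look look: 1
  … (33 more, each ≤ 1)

"look look warm", 3 times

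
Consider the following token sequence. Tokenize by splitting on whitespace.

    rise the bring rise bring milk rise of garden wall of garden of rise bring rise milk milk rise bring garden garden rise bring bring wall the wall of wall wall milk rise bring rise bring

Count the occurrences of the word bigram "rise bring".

Scanning the 35 overlapping bigram windows for "rise bring":
  position 4–5: rise bring
  position 14–15: rise bring
  position 19–20: rise bring
  position 23–24: rise bring
  position 33–34: rise bring
  position 35–36: rise bring

6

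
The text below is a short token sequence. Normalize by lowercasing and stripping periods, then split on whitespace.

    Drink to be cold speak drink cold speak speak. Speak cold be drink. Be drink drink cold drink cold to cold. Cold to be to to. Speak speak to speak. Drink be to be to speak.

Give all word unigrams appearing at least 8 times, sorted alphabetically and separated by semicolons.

Unigram counts meeting the condition (at least 8 times):
  speak: 8
  to: 8

speak; to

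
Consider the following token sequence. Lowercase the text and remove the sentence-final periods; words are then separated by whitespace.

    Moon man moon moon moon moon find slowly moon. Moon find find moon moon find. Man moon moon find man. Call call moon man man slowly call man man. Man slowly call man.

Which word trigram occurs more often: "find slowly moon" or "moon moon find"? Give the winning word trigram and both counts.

"find slowly moon": 1 occurrence
"moon moon find": 4 occurrences

"moon moon find" (4 vs 1)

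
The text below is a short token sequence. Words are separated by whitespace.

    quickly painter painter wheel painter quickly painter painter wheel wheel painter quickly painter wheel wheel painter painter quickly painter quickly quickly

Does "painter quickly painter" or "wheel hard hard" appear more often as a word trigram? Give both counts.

"painter quickly painter" (3 vs 0)

"painter quickly painter": 3 occurrences
"wheel hard hard": 0 occurrences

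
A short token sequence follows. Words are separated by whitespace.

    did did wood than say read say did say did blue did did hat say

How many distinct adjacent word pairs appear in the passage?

12

15 tokens → 14 bigram windows in total.
Repeated bigrams (each contributes count−1 duplicates):
  did did: 2
  say did: 2
2 duplicate windows → 14 − 2 = 12 distinct.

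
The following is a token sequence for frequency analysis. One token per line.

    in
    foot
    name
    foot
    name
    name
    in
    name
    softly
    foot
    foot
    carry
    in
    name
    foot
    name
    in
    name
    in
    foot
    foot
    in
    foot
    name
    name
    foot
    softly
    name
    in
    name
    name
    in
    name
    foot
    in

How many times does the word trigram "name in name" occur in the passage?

4

Scanning the 33 overlapping trigram windows for "name in name":
  position 6–8: name in name
  position 16–18: name in name
  position 28–30: name in name
  position 31–33: name in name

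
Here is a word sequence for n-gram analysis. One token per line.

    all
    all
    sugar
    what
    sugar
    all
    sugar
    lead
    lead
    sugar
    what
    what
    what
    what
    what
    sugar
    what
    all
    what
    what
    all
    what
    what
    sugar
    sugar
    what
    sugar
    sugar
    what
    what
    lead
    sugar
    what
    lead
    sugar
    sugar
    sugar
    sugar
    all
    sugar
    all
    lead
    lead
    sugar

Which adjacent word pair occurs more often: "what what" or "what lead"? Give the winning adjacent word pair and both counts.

"what what" (7 vs 2)

"what what": 7 occurrences
"what lead": 2 occurrences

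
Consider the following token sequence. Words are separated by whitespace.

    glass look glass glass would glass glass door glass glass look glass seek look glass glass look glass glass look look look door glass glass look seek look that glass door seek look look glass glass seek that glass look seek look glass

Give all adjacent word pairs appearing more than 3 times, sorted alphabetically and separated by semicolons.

Bigram counts meeting the condition (more than 3 times):
  glass glass: 7
  glass look: 6
  look glass: 6
  seek look: 4

glass glass; glass look; look glass; seek look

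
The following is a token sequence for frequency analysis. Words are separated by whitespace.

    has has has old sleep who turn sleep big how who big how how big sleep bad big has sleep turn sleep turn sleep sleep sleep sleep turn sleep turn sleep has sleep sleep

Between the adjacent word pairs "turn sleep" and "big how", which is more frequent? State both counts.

"turn sleep": 5 occurrences
"big how": 2 occurrences

"turn sleep" (5 vs 2)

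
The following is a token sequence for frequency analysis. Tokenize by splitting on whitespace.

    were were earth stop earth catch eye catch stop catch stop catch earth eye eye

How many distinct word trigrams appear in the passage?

15 tokens → 13 trigram windows in total.
Repeated trigrams (each contributes count−1 duplicates):
  catch stop catch: 2
1 duplicate windows → 13 − 1 = 12 distinct.

12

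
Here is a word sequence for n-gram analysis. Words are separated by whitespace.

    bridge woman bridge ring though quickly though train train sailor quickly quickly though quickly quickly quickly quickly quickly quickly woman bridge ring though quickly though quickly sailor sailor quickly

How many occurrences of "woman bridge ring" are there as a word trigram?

Scanning the 27 overlapping trigram windows for "woman bridge ring":
  position 2–4: woman bridge ring
  position 20–22: woman bridge ring

2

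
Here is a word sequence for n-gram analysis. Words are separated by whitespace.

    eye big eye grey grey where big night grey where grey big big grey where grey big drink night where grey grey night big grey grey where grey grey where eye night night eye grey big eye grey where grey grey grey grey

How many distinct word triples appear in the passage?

43 tokens → 41 trigram windows in total.
Repeated trigrams (each contributes count−1 duplicates):
  grey where grey: 4
  grey grey where: 3
  where grey grey: 3
  big eye grey: 2
  grey grey grey: 2
  where grey big: 2
10 duplicate windows → 41 − 10 = 31 distinct.

31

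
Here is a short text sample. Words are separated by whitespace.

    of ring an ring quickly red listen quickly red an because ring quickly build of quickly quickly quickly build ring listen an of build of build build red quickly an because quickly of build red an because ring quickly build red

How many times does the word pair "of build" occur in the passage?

Scanning the 40 overlapping bigram windows for "of build":
  position 23–24: of build
  position 25–26: of build
  position 33–34: of build

3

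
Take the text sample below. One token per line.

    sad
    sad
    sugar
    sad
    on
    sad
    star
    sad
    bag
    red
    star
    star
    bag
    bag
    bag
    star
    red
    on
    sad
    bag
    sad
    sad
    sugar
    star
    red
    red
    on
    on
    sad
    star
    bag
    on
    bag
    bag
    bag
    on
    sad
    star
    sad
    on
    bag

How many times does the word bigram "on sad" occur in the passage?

Scanning the 40 overlapping bigram windows for "on sad":
  position 5–6: on sad
  position 18–19: on sad
  position 28–29: on sad
  position 36–37: on sad

4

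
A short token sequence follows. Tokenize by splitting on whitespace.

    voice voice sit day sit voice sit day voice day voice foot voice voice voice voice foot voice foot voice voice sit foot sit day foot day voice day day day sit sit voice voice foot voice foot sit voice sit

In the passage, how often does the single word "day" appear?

8

Scanning the 41 tokens for "day":
  position 4: day
  position 8: day
  position 10: day
  position 25: day
  position 27: day
  position 29: day
  position 30: day
  position 31: day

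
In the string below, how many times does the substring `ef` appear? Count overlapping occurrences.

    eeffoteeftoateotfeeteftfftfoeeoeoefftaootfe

Sliding a length-2 window over the 43 characters (42 positions):
  position 2–3: ef
  position 8–9: ef
  position 21–22: ef
  position 34–35: ef

4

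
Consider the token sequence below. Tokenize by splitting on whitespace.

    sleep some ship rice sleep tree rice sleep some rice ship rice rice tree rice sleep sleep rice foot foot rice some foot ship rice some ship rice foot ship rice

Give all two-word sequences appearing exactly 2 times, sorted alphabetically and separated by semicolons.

foot ship; rice foot; rice some; sleep some; some ship; tree rice

Bigram counts meeting the condition (exactly 2 times):
  foot ship: 2
  rice foot: 2
  rice some: 2
  sleep some: 2
  some ship: 2
  tree rice: 2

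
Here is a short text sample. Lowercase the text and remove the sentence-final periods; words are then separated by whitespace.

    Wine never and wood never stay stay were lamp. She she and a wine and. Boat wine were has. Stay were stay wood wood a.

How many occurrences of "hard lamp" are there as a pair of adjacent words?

0

Scanning the 24 overlapping bigram windows for "hard lamp":
  (none found)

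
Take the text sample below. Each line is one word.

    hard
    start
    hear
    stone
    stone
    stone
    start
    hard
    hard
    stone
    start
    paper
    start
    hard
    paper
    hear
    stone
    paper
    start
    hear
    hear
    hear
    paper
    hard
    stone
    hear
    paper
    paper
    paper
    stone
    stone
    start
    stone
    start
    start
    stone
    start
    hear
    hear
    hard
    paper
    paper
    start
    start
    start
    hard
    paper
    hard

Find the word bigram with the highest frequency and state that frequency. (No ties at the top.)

"stone start", 5 times

Bigram frequencies (highest first):
  stone start: 5
  start hear: 3
  stone stone: 3
  start hard: 3
  paper start: 3
  hard paper: 3
  … (16 more, each ≤ 3)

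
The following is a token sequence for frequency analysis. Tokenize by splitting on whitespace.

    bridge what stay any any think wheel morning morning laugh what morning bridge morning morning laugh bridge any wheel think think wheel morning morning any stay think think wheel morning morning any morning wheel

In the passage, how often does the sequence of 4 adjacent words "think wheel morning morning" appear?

Scanning the 31 overlapping 4-gram windows for "think wheel morning morning":
  position 6–9: think wheel morning morning
  position 21–24: think wheel morning morning
  position 28–31: think wheel morning morning

3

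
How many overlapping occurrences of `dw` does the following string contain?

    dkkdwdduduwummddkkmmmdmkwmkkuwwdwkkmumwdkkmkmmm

Sliding a length-2 window over the 47 characters (46 positions):
  position 4–5: dw
  position 32–33: dw

2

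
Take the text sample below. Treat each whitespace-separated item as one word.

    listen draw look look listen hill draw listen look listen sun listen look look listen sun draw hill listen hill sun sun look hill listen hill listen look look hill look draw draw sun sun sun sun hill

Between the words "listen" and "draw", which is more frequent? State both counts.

"listen": 9 occurrences
"draw": 5 occurrences

"listen" (9 vs 5)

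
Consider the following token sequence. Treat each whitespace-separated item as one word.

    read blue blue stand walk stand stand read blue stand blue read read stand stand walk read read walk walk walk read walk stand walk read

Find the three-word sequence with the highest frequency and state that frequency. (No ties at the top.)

"stand walk read", 2 times

Trigram frequencies (highest first):
  stand walk read: 2
  read blue blue: 1
  blue blue stand: 1
  blue stand walk: 1
  stand walk stand: 1
  walk stand stand: 1
  … (17 more, each ≤ 1)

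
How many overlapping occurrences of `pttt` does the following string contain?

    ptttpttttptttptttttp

Sliding a length-4 window over the 20 characters (17 positions):
  position 1–4: pttt
  position 5–8: pttt
  position 10–13: pttt
  position 14–17: pttt

4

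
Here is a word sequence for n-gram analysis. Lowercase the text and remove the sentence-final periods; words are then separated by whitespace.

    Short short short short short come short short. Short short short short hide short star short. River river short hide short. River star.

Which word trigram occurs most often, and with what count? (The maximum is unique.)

Trigram frequencies (highest first):
  short short short: 7
  short hide short: 2
  short short come: 1
  short come short: 1
  come short short: 1
  short short hide: 1
  … (8 more, each ≤ 1)

"short short short", 7 times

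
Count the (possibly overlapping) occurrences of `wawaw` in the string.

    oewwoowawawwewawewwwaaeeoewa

Sliding a length-5 window over the 28 characters (24 positions):
  position 7–11: wawaw

1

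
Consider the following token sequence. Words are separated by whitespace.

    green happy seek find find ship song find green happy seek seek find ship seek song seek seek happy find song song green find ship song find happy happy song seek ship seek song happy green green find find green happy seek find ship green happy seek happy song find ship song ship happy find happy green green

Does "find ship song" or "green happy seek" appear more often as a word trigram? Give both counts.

"green happy seek" (4 vs 3)

"find ship song": 3 occurrences
"green happy seek": 4 occurrences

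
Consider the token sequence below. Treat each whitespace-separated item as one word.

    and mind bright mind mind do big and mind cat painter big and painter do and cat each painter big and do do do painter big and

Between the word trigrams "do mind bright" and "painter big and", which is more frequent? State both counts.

"painter big and" (3 vs 0)

"do mind bright": 0 occurrences
"painter big and": 3 occurrences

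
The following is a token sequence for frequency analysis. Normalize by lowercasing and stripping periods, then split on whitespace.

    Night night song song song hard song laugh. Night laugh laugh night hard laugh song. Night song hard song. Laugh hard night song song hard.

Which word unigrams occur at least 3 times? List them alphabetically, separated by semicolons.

hard; laugh; night; song

Unigram counts meeting the condition (at least 3 times):
  hard: 5
  laugh: 5
  night: 6
  song: 9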